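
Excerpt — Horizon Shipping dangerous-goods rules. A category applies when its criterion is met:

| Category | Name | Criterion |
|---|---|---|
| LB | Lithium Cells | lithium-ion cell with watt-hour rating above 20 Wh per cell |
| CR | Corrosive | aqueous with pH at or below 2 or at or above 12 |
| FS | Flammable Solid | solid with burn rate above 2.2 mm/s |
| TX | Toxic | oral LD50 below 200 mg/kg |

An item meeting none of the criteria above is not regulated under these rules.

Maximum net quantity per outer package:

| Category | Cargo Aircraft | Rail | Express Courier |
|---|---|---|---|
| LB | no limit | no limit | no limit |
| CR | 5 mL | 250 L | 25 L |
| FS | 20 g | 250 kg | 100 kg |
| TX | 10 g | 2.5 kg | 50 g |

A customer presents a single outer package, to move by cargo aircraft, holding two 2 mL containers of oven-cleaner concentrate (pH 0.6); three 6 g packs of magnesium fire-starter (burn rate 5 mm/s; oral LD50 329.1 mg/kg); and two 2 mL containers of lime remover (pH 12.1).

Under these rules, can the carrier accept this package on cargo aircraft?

Oven-cleaner concentrate: pH 0.6 ≤ 2 → Category CR (Corrosive).
The magnesium fire-starter has burn rate 5 mm/s, which is > 2.2 mm/s, so it is Category FS (Flammable Solid).
The lime remover has pH 12.1, which is ≥ 12, so it is Category CR (Corrosive).
Category CR net quantity: (two 2 mL containers = 4 mL) + (two 2 mL containers = 4 mL) = 8 mL.
That exceeds the Category CR cargo aircraft limit of 5 mL.
Category FS quantity: three 6 g packs = 18 g.
18 g ≤ 20 g (cargo aircraft limit, Category FS) — within limit.

No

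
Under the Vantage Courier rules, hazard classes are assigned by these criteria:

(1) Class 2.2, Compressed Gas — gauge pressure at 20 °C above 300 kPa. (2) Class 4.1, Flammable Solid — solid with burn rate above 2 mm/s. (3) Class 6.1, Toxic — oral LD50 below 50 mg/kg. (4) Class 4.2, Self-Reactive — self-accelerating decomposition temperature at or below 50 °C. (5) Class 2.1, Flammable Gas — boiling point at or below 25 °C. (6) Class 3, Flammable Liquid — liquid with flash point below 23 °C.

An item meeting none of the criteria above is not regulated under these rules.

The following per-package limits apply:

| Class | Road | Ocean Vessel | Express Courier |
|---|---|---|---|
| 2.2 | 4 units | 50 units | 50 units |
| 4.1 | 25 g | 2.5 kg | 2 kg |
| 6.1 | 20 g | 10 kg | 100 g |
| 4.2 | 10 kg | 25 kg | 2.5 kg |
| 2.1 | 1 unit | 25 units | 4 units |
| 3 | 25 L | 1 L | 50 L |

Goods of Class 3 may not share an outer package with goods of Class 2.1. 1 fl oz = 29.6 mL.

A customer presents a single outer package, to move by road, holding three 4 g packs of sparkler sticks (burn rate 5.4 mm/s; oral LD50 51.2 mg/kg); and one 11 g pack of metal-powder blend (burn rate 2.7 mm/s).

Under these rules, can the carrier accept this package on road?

Yes

Burn rate 5.4 mm/s meets the Class 4.1 criterion (Flammable Solid), so the sparkler sticks are Class 4.1.
The metal-powder blend has burn rate 2.7 mm/s, which is > 2 mm/s, so it is Class 4.1 (Flammable Solid).
Total Class 4.1: (three 4 g packs = 12 g) + 11 g = 23 g.
23 g ≤ 25 g (road limit, Class 4.1) — within limit.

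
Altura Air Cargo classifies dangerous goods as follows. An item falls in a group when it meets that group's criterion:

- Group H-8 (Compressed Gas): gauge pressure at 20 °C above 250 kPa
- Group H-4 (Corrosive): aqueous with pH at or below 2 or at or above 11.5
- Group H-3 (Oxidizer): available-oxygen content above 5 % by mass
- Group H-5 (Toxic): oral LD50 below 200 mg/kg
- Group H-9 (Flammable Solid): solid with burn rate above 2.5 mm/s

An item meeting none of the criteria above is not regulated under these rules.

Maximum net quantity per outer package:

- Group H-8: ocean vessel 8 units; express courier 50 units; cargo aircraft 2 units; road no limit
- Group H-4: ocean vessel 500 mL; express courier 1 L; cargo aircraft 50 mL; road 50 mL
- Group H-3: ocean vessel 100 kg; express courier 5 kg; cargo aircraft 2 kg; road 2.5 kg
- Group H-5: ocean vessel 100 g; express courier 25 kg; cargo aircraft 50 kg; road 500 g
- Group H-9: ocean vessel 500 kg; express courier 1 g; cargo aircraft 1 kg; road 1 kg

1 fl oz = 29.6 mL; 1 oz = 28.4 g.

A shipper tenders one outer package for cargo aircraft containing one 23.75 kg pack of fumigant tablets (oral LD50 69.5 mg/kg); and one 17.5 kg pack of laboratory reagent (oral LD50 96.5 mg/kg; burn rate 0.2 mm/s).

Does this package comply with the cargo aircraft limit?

Yes

Fumigant tablets: oral LD50 69.5 mg/kg < 200 mg/kg → Group H-5 (Toxic).
The laboratory reagent has oral LD50 96.5 mg/kg, which is < 200 mg/kg, so it is Group H-5 (Toxic).
Total Group H-5: 23.75 kg + 17.5 kg = 41.25 kg.
41.25 kg is within the cargo aircraft limit of 50 kg for Group H-5.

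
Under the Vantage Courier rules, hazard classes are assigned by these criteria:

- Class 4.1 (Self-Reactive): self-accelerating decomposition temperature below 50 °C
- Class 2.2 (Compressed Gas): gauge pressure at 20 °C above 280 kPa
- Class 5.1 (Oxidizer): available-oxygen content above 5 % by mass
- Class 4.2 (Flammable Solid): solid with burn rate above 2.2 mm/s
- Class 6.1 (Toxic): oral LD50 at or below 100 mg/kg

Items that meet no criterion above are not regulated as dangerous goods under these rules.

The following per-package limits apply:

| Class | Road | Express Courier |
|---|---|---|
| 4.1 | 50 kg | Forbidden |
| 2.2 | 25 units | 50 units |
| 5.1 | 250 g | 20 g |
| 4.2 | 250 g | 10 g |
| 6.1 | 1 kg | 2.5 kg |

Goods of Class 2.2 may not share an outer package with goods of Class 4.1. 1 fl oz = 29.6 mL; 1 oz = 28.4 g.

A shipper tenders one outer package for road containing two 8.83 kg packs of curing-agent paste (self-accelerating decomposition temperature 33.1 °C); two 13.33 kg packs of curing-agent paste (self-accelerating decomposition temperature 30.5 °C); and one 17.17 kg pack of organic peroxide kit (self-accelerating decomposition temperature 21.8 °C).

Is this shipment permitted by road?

No

Curing-agent paste: self-accelerating decomposition temperature 33.1 °C < 50 °C → Class 4.1 (Self-Reactive).
With self-accelerating decomposition temperature 30.5 °C (< 50 °C), the curing-agent paste falls in Class 4.1.
Self-accelerating decomposition temperature 21.8 °C meets the Class 4.1 criterion (Self-Reactive), so the organic peroxide kit is Class 4.1.
Class 4.1 net quantity: (two 8.83 kg packs = 17.66 kg) + (two 13.33 kg packs = 26.66 kg) + 17.17 kg = 61.49 kg.
61.49 kg exceeds the road limit of 50 kg for Class 4.1.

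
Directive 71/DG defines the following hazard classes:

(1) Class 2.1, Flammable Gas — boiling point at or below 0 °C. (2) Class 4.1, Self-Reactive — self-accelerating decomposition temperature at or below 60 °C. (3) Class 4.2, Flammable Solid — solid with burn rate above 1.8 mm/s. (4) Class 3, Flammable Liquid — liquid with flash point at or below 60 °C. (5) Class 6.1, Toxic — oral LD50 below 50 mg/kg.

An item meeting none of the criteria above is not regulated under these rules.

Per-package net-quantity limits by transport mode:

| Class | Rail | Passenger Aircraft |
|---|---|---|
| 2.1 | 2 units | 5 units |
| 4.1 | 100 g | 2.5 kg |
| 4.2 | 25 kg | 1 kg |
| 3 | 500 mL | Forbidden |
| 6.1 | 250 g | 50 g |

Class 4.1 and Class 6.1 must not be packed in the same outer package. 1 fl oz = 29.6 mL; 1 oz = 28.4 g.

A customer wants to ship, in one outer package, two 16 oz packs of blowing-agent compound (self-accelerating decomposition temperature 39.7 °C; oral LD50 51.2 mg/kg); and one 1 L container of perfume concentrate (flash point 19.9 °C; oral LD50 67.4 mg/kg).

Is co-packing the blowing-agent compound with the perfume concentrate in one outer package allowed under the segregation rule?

Yes

The blowing-agent compound has self-accelerating decomposition temperature 39.7 °C, which is ≤ 60 °C, so it is Class 4.1 (Self-Reactive).
With flash point 19.9 °C (≤ 60 °C), the perfume concentrate falls in Class 3.
No segregation rule bars Class 4.1 with Class 3.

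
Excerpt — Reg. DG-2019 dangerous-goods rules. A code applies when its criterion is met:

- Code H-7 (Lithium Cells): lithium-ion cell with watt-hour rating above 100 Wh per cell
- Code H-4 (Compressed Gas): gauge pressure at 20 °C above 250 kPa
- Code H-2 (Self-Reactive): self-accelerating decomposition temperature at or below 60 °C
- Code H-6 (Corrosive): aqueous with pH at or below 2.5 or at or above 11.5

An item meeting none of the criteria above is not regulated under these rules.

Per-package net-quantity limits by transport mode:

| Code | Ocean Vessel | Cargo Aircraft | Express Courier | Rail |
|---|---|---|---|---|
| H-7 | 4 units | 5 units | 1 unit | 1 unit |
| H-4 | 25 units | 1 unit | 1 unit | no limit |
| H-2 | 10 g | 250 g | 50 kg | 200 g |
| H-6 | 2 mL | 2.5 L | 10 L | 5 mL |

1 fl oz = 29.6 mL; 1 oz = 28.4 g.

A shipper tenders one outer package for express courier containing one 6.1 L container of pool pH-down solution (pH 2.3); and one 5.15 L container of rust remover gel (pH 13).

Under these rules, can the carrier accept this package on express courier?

No

The pool pH-down solution has pH 2.3, which is ≤ 2.5, so it is Code H-6 (Corrosive).
Rust remover gel: pH 13 ≥ 11.5 → Code H-6 (Corrosive).
Code H-6 net quantity: 6.1 L + 5.15 L = 11.25 L.
11.25 L exceeds the express courier limit of 10 L for Code H-6.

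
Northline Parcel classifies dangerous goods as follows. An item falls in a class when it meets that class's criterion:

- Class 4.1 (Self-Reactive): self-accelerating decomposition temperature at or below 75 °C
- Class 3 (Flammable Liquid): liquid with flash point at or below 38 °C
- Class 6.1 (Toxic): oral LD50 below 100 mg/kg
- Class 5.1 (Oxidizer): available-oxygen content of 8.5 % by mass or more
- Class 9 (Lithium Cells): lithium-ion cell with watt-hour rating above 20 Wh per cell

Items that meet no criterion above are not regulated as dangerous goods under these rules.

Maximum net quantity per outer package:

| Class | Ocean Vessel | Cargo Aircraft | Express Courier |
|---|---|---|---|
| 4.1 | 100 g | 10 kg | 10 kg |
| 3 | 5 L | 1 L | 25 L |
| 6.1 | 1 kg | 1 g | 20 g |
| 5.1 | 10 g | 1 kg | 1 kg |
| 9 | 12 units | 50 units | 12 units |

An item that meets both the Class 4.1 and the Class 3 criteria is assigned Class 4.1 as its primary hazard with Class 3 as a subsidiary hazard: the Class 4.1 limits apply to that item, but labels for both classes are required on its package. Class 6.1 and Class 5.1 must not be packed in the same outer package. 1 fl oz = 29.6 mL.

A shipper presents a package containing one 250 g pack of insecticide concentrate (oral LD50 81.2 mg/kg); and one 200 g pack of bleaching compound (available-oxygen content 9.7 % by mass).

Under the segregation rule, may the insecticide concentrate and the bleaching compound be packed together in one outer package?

With oral LD50 81.2 mg/kg (< 100 mg/kg), the insecticide concentrate falls in Class 6.1.
With available-oxygen content 9.7 % by mass (≥ 8.5 % by mass), the bleaching compound falls in Class 5.1.
Class 6.1 and Class 5.1 may not share an outer package.

No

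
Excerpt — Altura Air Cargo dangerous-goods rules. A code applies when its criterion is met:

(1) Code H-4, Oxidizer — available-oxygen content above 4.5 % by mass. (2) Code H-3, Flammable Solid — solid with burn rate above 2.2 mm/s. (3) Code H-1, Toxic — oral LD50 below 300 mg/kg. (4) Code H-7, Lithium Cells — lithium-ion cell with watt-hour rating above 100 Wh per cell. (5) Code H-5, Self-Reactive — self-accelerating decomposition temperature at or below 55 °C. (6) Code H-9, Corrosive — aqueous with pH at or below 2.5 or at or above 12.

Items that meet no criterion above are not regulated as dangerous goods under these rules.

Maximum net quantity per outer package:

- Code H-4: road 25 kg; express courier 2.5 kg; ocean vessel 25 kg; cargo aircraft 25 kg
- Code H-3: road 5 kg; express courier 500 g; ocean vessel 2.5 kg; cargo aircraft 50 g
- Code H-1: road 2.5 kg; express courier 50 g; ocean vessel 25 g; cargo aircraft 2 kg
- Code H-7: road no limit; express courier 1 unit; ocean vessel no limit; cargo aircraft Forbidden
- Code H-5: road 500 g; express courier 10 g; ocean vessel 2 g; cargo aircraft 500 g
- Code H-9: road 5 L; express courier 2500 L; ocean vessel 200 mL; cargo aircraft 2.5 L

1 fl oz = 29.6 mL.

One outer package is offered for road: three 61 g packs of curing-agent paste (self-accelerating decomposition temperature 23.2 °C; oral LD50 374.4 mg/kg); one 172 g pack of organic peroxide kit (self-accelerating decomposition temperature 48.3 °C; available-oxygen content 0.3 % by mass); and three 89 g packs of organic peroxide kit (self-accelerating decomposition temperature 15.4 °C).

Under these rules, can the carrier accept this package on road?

No

The curing-agent paste has self-accelerating decomposition temperature 23.2 °C, which is ≤ 55 °C, so it is Code H-5 (Self-Reactive).
With self-accelerating decomposition temperature 48.3 °C (≤ 55 °C), the organic peroxide kit falls in Code H-5.
Self-accelerating decomposition temperature 15.4 °C meets the Code H-5 criterion (Self-Reactive), so the organic peroxide kit is Code H-5.
Code H-5 net quantity: (three 61 g packs = 183 g) + 172 g + (three 89 g packs = 267 g) = 622 g.
That exceeds the Code H-5 road limit of 500 g.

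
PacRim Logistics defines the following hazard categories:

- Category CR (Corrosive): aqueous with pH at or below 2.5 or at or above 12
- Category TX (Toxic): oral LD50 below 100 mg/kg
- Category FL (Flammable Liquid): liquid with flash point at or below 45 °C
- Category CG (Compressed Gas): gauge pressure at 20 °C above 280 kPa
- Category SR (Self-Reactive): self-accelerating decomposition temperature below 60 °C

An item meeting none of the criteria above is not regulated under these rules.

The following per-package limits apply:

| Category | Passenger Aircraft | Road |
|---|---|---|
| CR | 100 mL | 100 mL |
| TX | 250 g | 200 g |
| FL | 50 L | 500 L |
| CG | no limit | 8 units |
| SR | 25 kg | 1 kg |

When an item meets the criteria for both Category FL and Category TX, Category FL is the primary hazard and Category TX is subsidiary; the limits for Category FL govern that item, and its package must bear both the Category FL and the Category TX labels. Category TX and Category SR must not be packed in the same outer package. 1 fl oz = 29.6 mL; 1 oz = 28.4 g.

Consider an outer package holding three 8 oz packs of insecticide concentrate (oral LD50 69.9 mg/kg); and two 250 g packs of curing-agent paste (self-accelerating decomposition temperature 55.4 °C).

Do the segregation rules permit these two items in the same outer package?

Insecticide concentrate: oral LD50 69.9 mg/kg < 100 mg/kg → Category TX (Toxic).
Curing-agent paste: self-accelerating decomposition temperature 55.4 °C < 60 °C → Category SR (Self-Reactive).
Category TX and Category SR may not share an outer package.

No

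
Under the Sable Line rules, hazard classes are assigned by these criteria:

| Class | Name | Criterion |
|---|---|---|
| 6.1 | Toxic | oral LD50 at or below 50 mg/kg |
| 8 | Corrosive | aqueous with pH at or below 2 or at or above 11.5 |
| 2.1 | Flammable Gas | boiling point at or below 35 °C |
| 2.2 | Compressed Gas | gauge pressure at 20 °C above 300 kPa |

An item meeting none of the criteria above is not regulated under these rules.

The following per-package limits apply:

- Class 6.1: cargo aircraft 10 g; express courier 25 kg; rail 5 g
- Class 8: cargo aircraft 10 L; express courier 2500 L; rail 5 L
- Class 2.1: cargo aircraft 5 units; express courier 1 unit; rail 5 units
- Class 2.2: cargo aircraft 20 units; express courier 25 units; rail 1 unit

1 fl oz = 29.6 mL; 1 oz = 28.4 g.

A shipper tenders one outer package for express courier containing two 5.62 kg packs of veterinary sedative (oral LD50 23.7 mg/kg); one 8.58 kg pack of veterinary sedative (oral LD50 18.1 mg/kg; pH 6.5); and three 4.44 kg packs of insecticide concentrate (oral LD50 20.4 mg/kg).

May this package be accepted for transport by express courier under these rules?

No

Veterinary sedative: oral LD50 23.7 mg/kg ≤ 50 mg/kg → Class 6.1 (Toxic).
Veterinary sedative: oral LD50 18.1 mg/kg ≤ 50 mg/kg → Class 6.1 (Toxic).
With oral LD50 20.4 mg/kg (≤ 50 mg/kg), the insecticide concentrate falls in Class 6.1.
Total Class 6.1: (two 5.62 kg packs = 11.24 kg) + 8.58 kg + (three 4.44 kg packs = 13.32 kg) = 33.14 kg.
That exceeds the Class 6.1 express courier limit of 25 kg.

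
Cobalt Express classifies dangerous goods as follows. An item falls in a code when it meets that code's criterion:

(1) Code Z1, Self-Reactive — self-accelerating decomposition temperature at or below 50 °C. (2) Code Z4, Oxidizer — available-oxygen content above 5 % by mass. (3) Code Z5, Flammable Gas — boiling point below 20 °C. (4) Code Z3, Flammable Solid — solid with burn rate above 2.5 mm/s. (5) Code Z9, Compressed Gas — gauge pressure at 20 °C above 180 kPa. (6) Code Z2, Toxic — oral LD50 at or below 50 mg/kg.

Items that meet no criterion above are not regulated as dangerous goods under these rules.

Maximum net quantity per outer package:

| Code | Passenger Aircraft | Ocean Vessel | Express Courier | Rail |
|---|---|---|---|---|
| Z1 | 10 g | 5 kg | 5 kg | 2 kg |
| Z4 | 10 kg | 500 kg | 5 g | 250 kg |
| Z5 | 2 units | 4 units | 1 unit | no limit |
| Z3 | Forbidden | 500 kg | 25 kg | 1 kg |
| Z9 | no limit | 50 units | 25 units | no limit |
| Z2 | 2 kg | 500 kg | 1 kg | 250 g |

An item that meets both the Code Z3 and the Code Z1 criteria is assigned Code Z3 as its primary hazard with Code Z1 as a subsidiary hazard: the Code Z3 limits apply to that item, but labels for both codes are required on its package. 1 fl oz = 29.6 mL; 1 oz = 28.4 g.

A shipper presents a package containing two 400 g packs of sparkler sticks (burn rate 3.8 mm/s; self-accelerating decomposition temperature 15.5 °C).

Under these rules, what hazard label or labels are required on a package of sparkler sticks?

Code Z1 and Z3

Sparkler sticks: burn rate 3.8 mm/s > 2.5 mm/s → Code Z3 (Flammable Solid).
Sparkler sticks: self-accelerating decomposition temperature 15.5 °C ≤ 50 °C → Code Z1 (Self-Reactive).
By the precedence rule Code Z3 is primary and Code Z1 is subsidiary, and that rule requires both labels on the package.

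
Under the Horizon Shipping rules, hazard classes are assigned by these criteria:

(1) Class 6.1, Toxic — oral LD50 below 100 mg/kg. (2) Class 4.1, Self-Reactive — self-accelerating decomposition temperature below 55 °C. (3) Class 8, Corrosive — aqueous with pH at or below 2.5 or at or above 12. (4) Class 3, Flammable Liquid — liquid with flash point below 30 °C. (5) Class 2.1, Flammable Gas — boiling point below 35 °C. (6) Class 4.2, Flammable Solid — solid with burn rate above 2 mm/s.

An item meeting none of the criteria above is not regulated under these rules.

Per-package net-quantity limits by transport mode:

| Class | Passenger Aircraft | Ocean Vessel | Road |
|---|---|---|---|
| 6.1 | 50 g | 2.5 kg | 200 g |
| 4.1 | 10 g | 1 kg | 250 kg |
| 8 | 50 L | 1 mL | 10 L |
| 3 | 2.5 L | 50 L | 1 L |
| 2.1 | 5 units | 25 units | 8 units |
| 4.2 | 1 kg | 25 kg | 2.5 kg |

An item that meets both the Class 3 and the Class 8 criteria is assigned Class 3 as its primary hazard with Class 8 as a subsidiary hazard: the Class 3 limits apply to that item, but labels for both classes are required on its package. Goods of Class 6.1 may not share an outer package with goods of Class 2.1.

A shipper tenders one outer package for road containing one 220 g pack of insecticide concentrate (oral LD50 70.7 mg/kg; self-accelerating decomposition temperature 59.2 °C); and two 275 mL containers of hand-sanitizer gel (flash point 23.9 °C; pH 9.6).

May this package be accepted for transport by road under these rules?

No

Oral LD50 70.7 mg/kg meets the Class 6.1 criterion (Toxic), so the insecticide concentrate is Class 6.1.
Flash point 23.9 °C meets the Class 3 criterion (Flammable Liquid), so the hand-sanitizer gel is Class 3.
Class 6.1 quantity: 220 g.
That exceeds the Class 6.1 road limit of 200 g.
Class 3 quantity: two 275 mL containers = 550 mL.
550 mL is within the road limit of 1 L for Class 3.
The segregation rule (Class 6.1 with Class 2.1) does not apply to Class 6.1 with Class 3.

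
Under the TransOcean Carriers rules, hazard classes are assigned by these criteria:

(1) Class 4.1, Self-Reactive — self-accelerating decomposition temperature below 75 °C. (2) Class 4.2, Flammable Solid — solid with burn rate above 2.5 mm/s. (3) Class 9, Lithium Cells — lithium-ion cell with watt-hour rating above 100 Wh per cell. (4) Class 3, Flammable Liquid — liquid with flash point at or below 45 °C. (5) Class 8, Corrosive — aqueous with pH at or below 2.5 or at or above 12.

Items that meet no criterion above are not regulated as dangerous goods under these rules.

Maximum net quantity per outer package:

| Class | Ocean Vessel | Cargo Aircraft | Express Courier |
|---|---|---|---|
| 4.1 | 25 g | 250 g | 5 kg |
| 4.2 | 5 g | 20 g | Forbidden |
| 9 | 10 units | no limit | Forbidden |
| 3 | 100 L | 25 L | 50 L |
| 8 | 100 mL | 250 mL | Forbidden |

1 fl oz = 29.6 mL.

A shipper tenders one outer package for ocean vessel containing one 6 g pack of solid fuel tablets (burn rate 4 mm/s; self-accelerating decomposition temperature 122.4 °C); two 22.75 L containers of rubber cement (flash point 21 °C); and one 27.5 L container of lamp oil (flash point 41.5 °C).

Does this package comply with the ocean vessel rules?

No

The solid fuel tablets have burn rate 4 mm/s, which is > 2.5 mm/s, so they are Class 4.2 (Flammable Solid).
The rubber cement has flash point 21 °C, which is ≤ 45 °C, so it is Class 3 (Flammable Liquid).
Flash point 41.5 °C meets the Class 3 criterion (Flammable Liquid), so the lamp oil is Class 3.
Class 3 net quantity: (two 22.75 L containers = 45.5 L) + 27.5 L = 73 L.
That is within the Class 3 ocean vessel limit of 100 L.
Class 4.2 quantity: 6 g.
6 g exceeds the ocean vessel limit of 5 g for Class 4.2.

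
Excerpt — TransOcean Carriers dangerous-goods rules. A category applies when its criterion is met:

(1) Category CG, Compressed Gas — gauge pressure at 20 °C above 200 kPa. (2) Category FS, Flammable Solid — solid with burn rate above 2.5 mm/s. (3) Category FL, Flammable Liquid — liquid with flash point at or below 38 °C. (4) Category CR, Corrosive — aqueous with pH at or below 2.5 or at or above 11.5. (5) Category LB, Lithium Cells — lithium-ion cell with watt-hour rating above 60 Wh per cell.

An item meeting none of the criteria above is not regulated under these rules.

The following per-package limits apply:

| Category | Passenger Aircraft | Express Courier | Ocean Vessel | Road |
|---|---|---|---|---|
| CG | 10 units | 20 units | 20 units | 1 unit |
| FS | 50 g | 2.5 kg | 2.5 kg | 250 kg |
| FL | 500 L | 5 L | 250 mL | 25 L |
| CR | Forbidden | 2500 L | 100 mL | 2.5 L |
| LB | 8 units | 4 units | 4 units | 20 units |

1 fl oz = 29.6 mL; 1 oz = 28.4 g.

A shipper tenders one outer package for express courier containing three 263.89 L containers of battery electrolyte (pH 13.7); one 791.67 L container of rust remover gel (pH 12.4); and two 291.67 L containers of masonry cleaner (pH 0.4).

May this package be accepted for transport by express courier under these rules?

Yes

The battery electrolyte has pH 13.7, which is ≥ 11.5, so it is Category CR (Corrosive).
Rust remover gel: pH 12.4 ≥ 11.5 → Category CR (Corrosive).
Masonry cleaner: pH 0.4 ≤ 2.5 → Category CR (Corrosive).
Category CR net quantity: (three 263.89 L containers = 791.67 L) + 791.67 L + (two 291.67 L containers = 583.34 L) = 2166.68 L.
2166.68 L is within the express courier limit of 2500 L for Category CR.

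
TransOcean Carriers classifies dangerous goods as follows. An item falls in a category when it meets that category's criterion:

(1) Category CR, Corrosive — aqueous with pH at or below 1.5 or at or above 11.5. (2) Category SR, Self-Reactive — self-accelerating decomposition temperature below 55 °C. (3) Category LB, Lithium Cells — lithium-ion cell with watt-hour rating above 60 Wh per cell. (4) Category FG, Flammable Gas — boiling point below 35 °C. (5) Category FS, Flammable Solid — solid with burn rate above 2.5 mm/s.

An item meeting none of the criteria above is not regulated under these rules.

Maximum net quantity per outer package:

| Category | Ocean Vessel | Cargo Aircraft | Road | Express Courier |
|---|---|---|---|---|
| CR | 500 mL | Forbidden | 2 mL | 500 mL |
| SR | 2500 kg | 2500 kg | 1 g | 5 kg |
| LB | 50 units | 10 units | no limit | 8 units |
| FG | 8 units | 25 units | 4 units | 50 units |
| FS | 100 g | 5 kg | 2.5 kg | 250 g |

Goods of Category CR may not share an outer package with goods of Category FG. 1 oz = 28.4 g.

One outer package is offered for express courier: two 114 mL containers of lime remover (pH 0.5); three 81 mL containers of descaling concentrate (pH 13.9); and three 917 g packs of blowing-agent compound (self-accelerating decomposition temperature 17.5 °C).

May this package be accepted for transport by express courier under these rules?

Lime remover: pH 0.5 ≤ 1.5 → Category CR (Corrosive).
The descaling concentrate has pH 13.9, which is ≥ 11.5, so it is Category CR (Corrosive).
Blowing-agent compound: self-accelerating decomposition temperature 17.5 °C < 55 °C → Category SR (Self-Reactive).
Category CR net quantity: (two 114 mL containers = 228 mL) + (three 81 mL containers = 243 mL) = 471 mL.
That is within the Category CR express courier limit of 500 mL.
Category SR quantity: three 917 g packs = 2.751 kg.
That is within the Category SR express courier limit of 5 kg.
The segregation rule (Category CR with Category FG) does not apply to Category CR with Category SR.
Every hazard category is within its express courier limit and no segregation rule is violated.

Yes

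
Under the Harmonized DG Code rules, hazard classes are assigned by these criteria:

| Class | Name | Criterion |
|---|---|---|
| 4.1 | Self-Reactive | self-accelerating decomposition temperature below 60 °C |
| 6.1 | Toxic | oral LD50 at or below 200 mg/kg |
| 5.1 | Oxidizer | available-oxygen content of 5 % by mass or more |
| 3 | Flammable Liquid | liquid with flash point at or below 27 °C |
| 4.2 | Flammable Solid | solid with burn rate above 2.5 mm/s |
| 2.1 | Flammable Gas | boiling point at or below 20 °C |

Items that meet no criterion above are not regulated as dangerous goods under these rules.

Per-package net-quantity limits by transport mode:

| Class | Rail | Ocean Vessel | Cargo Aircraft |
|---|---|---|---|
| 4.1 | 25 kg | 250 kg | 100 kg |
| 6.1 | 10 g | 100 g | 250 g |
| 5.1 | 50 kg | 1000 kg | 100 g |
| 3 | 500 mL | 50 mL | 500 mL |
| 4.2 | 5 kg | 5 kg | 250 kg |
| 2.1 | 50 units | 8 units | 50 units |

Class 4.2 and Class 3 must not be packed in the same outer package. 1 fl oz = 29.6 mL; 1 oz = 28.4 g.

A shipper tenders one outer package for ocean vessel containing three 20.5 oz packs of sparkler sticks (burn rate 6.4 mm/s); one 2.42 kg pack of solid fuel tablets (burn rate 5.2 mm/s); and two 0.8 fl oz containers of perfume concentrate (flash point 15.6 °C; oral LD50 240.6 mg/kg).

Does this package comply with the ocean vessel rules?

No

The sparkler sticks have burn rate 6.4 mm/s, which is > 2.5 mm/s, so they are Class 4.2 (Flammable Solid).
With burn rate 5.2 mm/s (> 2.5 mm/s), the solid fuel tablets fall in Class 4.2.
Flash point 15.6 °C meets the Class 3 criterion (Flammable Liquid), so the perfume concentrate is Class 3.
Class 4.2 net quantity: (three 20.5 oz packs = 1746.6 g) + 2.42 kg = 4166.6 g.
4166.6 g is within the ocean vessel limit of 5 kg for Class 4.2.
Class 3 quantity: two 0.8 fl oz containers = 47.36 mL.
47.36 mL ≤ 50 mL (ocean vessel limit, Class 3) — within limit.
Class 4.2 and Class 3 may not share an outer package.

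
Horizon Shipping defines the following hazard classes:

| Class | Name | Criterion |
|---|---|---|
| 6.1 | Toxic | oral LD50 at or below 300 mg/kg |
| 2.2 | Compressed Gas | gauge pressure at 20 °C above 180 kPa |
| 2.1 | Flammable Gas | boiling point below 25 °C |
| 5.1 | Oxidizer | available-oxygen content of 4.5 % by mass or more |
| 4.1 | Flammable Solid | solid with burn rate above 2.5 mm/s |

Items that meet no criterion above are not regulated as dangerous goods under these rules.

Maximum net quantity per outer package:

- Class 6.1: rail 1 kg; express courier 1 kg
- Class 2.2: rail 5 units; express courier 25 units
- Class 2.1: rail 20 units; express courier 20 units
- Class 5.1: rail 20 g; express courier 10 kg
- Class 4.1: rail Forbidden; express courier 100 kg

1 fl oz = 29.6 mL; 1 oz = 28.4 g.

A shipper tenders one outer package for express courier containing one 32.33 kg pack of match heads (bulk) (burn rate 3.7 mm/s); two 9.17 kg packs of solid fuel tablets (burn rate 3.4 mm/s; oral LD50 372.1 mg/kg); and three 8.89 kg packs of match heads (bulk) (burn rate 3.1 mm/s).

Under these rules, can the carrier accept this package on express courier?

The match heads (bulk) have burn rate 3.7 mm/s, which is > 2.5 mm/s, so they are Class 4.1 (Flammable Solid).
The solid fuel tablets have burn rate 3.4 mm/s, which is > 2.5 mm/s, so they are Class 4.1 (Flammable Solid).
Burn rate 3.1 mm/s meets the Class 4.1 criterion (Flammable Solid), so the match heads (bulk) are Class 4.1.
Total Class 4.1: 32.33 kg + (two 9.17 kg packs = 18.34 kg) + (three 8.89 kg packs = 26.67 kg) = 77.34 kg.
77.34 kg is within the express courier limit of 100 kg for Class 4.1.

Yes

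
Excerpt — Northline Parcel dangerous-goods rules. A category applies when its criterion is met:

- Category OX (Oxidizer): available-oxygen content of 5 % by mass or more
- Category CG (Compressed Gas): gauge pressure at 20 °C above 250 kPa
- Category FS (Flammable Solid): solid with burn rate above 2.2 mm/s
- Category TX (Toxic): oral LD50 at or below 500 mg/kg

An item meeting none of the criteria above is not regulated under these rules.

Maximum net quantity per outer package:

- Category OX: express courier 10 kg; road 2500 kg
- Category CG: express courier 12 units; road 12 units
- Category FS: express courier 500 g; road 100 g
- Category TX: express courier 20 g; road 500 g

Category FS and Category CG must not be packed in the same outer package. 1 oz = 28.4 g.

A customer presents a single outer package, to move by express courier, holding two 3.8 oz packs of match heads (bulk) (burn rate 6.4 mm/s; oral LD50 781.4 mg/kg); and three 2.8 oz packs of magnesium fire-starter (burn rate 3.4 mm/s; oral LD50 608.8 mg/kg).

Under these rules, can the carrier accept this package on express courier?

With burn rate 6.4 mm/s (> 2.2 mm/s), the match heads (bulk) fall in Category FS.
The magnesium fire-starter has burn rate 3.4 mm/s, which is > 2.2 mm/s, so it is Category FS (Flammable Solid).
Total Category FS: (two 3.8 oz packs = 215.84 g) + (three 2.8 oz packs = 238.56 g) = 454.4 g.
454.4 g ≤ 500 g (express courier limit, Category FS) — within limit.

Yes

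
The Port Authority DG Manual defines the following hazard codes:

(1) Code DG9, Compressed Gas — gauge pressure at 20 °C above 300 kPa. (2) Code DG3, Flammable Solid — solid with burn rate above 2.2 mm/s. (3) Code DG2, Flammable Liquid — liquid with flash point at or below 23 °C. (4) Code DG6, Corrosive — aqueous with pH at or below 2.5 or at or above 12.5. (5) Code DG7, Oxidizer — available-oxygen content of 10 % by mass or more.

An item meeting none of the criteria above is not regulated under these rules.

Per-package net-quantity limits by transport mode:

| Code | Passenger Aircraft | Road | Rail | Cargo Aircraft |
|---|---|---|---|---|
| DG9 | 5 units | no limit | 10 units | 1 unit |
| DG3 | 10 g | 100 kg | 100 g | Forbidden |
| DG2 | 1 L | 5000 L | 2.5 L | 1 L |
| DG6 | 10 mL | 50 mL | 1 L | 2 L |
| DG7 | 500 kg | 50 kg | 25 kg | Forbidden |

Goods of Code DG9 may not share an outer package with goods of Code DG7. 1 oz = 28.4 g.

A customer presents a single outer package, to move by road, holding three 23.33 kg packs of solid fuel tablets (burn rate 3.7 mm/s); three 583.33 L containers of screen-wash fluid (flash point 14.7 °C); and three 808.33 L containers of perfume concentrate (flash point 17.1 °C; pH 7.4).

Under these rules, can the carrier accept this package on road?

Solid fuel tablets: burn rate 3.7 mm/s > 2.2 mm/s → Code DG3 (Flammable Solid).
Screen-wash fluid: flash point 14.7 °C ≤ 23 °C → Code DG2 (Flammable Liquid).
Flash point 17.1 °C meets the Code DG2 criterion (Flammable Liquid), so the perfume concentrate is Code DG2.
Code DG2 net quantity: (three 583.33 L containers = 1749.99 L) + (three 808.33 L containers = 2424.99 L) = 4174.98 L.
That is within the Code DG2 road limit of 5000 L.
Code DG3 quantity: three 23.33 kg packs = 69.99 kg.
69.99 kg ≤ 100 kg (road limit, Code DG3) — within limit.
The segregation rule (Code DG9 with Code DG7) does not apply to Code DG2 with Code DG3.
Every hazard code is within its road limit and no segregation rule is violated.

Yes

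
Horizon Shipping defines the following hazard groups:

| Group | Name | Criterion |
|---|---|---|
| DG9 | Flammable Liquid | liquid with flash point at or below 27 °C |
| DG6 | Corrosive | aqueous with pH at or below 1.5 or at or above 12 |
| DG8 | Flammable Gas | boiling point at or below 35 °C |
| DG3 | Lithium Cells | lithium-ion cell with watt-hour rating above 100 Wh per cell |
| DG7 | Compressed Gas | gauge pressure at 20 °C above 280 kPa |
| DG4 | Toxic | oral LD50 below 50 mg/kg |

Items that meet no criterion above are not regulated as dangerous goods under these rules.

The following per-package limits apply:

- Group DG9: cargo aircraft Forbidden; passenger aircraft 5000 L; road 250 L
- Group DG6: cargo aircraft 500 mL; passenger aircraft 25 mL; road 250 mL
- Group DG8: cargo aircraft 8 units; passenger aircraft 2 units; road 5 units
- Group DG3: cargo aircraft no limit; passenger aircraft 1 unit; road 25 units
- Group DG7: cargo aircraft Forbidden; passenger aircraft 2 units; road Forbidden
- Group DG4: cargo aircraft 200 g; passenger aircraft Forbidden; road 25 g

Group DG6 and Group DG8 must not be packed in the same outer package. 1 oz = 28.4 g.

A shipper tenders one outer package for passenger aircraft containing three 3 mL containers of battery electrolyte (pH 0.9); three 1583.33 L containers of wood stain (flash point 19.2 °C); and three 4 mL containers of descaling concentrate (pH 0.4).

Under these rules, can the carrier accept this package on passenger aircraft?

Yes

The battery electrolyte has pH 0.9, which is ≤ 1.5, so it is Group DG6 (Corrosive).
Flash point 19.2 °C meets the Group DG9 criterion (Flammable Liquid), so the wood stain is Group DG9.
With pH 0.4 (≤ 1.5), the descaling concentrate falls in Group DG6.
Total Group DG6: (three 3 mL containers = 9 mL) + (three 4 mL containers = 12 mL) = 21 mL.
21 mL ≤ 25 mL (passenger aircraft limit, Group DG6) — within limit.
Group DG9 quantity: three 1583.33 L containers = 4749.99 L.
4749.99 L is within the passenger aircraft limit of 5000 L for Group DG9.
The segregation rule (Group DG6 with Group DG8) does not apply to Group DG6 with Group DG9.
Every hazard group is within its passenger aircraft limit and no segregation rule is violated.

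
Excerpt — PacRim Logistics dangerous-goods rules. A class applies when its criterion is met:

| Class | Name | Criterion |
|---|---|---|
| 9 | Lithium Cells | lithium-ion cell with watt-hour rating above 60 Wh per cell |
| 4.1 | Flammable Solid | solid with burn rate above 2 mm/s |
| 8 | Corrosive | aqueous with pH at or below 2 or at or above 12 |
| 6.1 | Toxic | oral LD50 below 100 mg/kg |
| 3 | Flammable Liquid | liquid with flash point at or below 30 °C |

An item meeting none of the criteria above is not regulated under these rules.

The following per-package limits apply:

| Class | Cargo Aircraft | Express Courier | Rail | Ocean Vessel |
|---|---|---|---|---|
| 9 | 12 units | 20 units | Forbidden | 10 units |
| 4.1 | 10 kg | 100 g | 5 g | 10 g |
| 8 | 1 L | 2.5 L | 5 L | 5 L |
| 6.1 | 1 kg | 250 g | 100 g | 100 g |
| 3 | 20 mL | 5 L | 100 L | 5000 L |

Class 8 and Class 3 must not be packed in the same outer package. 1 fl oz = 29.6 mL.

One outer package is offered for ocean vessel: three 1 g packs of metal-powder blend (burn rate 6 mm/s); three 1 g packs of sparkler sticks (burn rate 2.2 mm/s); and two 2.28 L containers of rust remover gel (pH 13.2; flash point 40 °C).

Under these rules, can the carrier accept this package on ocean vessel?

The metal-powder blend has burn rate 6 mm/s, which is > 2 mm/s, so it is Class 4.1 (Flammable Solid).
The sparkler sticks have burn rate 2.2 mm/s, which is > 2 mm/s, so they are Class 4.1 (Flammable Solid).
The rust remover gel has pH 13.2, which is ≥ 12, so it is Class 8 (Corrosive).
Class 8 quantity: two 2.28 L containers = 4.56 L.
4.56 L is within the ocean vessel limit of 5 L for Class 8.
Total Class 4.1: (three 1 g packs = 3 g) + (three 1 g packs = 3 g) = 6 g.
That is within the Class 4.1 ocean vessel limit of 10 g.
The segregation rule (Class 8 with Class 3) does not apply to Class 8 with Class 4.1.
Every hazard class is within its ocean vessel limit and no segregation rule is violated.

Yes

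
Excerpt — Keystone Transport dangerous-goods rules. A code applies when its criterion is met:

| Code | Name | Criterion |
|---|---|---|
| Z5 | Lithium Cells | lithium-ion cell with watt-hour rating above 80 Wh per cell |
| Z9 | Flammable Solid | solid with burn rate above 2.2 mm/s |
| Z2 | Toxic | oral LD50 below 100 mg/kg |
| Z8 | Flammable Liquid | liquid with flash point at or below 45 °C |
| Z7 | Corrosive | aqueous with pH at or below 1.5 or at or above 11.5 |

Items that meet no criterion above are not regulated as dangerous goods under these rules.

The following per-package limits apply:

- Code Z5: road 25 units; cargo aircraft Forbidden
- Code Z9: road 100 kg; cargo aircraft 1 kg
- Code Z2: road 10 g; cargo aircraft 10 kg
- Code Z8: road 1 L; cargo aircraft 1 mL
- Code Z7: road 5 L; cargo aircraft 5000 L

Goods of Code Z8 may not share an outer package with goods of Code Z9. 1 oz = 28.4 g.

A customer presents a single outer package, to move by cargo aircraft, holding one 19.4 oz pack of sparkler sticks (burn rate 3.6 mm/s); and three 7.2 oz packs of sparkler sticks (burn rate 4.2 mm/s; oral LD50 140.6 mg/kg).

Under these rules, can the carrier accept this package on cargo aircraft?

With burn rate 3.6 mm/s (> 2.2 mm/s), the sparkler sticks fall in Code Z9.
Burn rate 4.2 mm/s meets the Code Z9 criterion (Flammable Solid), so the sparkler sticks are Code Z9.
Code Z9 net quantity: (one 19.4 oz pack = 550.96 g) + (three 7.2 oz packs = 613.44 g) = 1164.4 g.
1164.4 g exceeds the cargo aircraft limit of 1 kg for Code Z9.

No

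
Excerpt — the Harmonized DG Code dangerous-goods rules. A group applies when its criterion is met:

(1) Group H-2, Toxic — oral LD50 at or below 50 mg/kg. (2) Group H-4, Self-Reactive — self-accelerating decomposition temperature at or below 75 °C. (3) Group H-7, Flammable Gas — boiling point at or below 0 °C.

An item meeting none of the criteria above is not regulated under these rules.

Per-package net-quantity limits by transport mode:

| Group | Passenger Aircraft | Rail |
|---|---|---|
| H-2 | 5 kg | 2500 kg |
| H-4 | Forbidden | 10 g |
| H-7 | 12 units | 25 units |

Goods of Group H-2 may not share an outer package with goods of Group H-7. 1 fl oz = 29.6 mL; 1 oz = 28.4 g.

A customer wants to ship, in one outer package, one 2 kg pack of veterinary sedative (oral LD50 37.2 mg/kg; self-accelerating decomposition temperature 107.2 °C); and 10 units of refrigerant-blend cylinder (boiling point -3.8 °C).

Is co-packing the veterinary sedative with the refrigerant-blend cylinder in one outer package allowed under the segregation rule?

No

The veterinary sedative has oral LD50 37.2 mg/kg, which is ≤ 50 mg/kg, so it is Group H-2 (Toxic).
The refrigerant-blend cylinder has boiling point -3.8 °C, which is ≤ 0 °C, so it is Group H-7 (Flammable Gas).
Group H-2 and Group H-7 may not share an outer package.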